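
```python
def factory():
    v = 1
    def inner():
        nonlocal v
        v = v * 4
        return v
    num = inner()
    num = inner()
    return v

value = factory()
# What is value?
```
16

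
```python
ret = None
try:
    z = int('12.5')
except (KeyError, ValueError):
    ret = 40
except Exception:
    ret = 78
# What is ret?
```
40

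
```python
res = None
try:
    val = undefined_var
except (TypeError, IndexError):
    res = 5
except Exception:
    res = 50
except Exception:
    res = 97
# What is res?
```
50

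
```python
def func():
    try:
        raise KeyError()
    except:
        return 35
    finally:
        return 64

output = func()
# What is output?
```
64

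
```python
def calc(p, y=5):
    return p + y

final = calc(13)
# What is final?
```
18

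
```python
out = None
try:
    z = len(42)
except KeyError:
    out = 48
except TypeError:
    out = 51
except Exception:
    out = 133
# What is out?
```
51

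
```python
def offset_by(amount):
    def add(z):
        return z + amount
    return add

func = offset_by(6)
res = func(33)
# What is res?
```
39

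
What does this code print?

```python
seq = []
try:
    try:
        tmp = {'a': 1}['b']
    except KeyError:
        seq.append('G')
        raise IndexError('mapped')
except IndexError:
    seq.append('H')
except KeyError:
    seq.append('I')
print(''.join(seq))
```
GH

New IndexError raised, caught by outer IndexError handler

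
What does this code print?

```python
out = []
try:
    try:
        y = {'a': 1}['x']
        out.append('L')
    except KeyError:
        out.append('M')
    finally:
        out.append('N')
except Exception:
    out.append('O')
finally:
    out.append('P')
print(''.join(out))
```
MNP

Both finally blocks run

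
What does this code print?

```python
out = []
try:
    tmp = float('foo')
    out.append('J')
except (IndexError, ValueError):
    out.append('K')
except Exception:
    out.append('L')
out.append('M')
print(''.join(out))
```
KM

ValueError matches tuple containing it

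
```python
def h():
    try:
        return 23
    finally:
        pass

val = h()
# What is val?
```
23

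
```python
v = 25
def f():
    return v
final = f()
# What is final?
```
25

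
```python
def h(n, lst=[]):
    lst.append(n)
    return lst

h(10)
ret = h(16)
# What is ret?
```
[10, 16]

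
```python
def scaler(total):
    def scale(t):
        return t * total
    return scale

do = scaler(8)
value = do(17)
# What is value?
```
136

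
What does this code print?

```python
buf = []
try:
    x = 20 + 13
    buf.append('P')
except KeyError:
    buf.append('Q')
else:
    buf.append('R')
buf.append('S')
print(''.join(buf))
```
PRS

else block runs when no exception occurs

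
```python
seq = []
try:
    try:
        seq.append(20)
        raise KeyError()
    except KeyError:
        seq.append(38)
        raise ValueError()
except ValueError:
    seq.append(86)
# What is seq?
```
[20, 38, 86]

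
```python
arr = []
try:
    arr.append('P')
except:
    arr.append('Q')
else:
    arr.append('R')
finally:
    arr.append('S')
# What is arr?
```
['P', 'R', 'S']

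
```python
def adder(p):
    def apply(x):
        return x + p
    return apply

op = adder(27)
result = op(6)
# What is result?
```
33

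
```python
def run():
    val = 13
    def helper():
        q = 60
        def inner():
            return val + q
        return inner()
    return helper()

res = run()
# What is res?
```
73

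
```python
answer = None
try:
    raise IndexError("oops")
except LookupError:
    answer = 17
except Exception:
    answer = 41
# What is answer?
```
17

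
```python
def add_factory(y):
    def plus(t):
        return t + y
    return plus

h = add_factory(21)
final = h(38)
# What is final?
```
59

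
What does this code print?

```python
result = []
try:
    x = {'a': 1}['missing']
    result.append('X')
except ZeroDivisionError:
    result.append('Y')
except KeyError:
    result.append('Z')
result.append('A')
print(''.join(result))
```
ZA

KeyError is caught by its specific handler, not ZeroDivisionError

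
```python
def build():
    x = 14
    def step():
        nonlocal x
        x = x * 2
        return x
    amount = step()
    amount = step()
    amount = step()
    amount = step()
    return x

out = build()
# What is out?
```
224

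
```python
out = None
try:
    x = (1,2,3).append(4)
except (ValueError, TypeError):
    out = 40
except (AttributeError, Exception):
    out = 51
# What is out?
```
51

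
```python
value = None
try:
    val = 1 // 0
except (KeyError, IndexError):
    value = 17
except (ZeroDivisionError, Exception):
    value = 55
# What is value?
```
55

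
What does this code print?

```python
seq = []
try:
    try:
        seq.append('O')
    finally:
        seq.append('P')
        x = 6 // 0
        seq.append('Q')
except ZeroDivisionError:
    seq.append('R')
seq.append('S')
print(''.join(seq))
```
OPRS

Exception in inner finally caught by outer except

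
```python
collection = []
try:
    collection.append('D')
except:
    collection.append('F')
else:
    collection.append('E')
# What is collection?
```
['D', 'E']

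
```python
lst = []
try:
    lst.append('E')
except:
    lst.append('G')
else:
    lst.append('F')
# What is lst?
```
['E', 'F']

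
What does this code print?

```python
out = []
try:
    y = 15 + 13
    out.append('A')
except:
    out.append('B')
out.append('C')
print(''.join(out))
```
AC

No exception, try block completes normally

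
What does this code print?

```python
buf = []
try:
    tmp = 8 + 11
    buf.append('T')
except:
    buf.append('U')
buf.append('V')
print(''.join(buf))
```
TV

No exception, try block completes normally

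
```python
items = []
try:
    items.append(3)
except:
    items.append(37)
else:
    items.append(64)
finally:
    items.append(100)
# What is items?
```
[3, 64, 100]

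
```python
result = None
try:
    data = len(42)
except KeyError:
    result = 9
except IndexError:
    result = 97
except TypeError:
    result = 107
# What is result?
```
107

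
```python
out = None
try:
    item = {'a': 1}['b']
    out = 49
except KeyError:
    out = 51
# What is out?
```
51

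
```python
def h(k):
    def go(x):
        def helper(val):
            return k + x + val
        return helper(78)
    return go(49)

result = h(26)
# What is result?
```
153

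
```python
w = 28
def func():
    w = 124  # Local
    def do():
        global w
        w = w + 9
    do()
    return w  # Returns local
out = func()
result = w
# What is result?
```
37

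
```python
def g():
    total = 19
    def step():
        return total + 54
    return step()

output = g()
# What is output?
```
73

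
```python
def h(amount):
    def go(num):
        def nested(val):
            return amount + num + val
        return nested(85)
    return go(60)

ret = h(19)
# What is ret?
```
164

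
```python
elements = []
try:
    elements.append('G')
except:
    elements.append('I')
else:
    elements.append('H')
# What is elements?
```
['G', 'H']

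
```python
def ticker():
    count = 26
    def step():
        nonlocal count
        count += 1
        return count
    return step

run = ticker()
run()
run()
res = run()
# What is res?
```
29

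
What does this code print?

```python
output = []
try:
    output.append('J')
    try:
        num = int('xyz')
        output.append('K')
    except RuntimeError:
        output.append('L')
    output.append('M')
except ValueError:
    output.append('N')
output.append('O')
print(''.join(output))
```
JNO

Inner handler doesn't match, propagates to outer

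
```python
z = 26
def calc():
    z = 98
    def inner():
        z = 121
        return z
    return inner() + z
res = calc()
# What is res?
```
219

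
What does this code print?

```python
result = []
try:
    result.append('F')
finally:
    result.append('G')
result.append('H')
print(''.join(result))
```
FGH

try/finally without except, no exception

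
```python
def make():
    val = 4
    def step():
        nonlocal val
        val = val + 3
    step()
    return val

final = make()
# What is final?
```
7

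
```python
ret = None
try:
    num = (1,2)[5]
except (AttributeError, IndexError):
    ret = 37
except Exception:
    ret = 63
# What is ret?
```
37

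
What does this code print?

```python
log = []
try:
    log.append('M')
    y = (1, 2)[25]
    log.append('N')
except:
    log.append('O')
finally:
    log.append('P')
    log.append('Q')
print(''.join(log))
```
MOPQ

Code before exception runs, then except, then all of finally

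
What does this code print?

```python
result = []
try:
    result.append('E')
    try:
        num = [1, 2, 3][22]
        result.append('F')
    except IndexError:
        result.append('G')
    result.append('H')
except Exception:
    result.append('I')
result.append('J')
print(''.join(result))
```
EGHJ

Inner exception caught by inner handler, outer continues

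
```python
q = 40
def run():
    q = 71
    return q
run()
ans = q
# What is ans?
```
40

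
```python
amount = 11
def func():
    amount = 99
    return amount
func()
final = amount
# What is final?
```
11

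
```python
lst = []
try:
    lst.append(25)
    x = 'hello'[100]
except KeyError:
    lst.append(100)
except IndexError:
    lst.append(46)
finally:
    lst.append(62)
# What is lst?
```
[25, 46, 62]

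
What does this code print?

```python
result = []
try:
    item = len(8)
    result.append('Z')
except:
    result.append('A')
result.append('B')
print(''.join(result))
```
AB

Exception raised in try, caught by bare except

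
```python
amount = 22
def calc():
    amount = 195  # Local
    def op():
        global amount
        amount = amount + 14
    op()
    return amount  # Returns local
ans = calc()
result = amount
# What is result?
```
36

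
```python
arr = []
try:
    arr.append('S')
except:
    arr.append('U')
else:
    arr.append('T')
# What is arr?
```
['S', 'T']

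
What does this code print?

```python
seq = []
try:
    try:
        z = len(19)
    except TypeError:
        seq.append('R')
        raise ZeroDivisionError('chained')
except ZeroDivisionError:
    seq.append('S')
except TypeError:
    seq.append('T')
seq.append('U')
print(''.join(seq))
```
RSU

ZeroDivisionError raised and caught, original TypeError not re-raised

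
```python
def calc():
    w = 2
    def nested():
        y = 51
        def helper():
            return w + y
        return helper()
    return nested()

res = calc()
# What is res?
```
53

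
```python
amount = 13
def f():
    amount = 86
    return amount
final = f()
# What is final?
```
86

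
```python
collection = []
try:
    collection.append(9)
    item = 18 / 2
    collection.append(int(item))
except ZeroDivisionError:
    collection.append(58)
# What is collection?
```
[9, 9]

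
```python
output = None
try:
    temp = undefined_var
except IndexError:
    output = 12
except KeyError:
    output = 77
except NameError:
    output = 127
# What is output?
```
127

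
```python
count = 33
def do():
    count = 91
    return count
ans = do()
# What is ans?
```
91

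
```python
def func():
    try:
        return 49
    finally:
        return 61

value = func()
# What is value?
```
61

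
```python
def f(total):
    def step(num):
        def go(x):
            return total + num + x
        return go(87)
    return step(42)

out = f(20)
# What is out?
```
149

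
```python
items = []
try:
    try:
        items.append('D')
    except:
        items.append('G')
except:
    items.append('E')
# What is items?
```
['D']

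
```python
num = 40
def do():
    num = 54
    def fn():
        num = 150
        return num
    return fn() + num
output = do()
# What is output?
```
204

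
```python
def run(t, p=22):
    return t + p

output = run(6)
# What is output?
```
28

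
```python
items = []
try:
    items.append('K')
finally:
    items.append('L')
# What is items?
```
['K', 'L']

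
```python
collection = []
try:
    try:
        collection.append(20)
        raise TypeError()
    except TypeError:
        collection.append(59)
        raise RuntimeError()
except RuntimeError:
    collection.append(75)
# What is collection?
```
[20, 59, 75]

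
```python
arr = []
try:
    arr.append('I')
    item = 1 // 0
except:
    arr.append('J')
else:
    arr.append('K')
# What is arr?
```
['I', 'J']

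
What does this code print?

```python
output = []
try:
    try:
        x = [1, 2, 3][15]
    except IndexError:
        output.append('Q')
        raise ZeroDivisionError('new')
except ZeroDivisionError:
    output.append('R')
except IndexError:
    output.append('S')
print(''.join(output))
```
QR

New ZeroDivisionError raised, caught by outer ZeroDivisionError handler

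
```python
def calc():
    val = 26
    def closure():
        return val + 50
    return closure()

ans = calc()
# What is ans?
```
76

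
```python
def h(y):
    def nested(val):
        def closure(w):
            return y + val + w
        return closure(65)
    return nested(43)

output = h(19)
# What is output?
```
127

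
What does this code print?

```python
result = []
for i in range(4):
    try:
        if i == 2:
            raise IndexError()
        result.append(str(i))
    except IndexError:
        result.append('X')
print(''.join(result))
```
01X3

Exception on i=2 caught, loop continues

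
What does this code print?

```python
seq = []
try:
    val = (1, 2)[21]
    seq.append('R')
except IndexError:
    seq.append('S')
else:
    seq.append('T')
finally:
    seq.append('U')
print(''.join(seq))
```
SU

Exception: except runs, else skipped, finally runs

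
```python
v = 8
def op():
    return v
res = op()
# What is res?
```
8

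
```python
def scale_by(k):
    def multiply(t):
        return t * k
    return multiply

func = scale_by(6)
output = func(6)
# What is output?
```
36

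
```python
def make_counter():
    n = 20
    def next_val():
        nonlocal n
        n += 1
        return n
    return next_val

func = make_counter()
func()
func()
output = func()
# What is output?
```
23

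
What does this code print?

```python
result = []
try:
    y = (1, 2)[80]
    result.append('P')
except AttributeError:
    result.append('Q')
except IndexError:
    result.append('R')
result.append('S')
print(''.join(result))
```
RS

IndexError is caught by its specific handler, not AttributeError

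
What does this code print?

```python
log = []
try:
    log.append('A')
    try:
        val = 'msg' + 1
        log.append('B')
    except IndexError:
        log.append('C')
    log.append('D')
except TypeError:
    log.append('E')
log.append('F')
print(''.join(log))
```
AEF

Inner handler doesn't match, propagates to outer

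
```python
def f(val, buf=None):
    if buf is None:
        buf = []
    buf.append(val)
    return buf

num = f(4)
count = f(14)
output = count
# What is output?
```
[14]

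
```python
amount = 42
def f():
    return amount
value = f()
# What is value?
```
42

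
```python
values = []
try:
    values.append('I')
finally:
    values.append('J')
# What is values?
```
['I', 'J']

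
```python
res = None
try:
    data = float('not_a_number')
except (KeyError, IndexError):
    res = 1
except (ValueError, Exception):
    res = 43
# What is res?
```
43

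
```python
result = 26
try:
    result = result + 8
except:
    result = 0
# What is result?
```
34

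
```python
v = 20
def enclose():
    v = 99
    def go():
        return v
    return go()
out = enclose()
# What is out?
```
99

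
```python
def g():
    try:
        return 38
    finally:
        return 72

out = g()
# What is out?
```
72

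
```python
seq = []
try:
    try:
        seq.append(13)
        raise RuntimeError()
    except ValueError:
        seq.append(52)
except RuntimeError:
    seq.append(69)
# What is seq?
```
[13, 69]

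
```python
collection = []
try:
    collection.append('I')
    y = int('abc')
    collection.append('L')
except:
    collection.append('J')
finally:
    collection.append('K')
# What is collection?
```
['I', 'J', 'K']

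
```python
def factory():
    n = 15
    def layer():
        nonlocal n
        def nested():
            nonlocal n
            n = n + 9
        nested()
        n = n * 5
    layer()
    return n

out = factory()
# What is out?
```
120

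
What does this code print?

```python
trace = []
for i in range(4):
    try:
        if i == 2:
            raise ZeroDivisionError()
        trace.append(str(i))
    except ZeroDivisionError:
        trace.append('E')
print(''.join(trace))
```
01E3

Exception on i=2 caught, loop continues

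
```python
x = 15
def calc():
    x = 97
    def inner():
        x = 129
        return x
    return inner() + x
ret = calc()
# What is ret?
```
226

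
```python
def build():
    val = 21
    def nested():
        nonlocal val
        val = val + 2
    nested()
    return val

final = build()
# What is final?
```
23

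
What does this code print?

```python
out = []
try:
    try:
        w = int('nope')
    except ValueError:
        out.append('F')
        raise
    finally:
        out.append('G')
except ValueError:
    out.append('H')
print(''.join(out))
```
FGH

finally runs before re-raised exception propagates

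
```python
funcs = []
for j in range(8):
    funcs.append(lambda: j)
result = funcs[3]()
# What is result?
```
7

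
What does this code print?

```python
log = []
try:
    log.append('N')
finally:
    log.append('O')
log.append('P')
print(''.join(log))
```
NOP

try/finally without except, no exception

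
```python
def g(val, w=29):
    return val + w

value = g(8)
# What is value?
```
37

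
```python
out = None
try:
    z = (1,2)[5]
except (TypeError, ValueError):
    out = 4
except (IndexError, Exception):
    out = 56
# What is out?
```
56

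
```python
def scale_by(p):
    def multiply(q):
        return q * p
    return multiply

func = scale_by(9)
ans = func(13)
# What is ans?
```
117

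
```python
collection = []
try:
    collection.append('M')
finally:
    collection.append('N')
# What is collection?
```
['M', 'N']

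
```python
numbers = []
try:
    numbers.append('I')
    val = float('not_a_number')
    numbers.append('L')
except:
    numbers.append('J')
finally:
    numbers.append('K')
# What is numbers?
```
['I', 'J', 'K']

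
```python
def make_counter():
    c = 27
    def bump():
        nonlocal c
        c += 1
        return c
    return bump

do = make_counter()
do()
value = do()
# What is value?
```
29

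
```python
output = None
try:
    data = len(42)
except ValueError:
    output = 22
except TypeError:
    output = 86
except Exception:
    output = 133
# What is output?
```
86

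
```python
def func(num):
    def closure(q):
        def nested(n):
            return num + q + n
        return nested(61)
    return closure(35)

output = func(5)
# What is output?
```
101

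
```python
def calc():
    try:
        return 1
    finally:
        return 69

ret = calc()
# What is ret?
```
69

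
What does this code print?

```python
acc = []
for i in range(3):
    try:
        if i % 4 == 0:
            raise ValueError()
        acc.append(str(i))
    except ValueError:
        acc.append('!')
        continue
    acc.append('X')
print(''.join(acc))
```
!1X2X

continue in except skips rest of loop body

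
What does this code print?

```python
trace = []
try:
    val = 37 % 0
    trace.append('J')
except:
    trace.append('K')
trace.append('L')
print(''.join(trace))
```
KL

Exception raised in try, caught by bare except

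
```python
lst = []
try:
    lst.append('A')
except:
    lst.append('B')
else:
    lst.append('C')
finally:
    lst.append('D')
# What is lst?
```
['A', 'C', 'D']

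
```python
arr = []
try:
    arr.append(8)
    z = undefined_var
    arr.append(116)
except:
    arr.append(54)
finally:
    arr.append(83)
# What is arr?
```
[8, 54, 83]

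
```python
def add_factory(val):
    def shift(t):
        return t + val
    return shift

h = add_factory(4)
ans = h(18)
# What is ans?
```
22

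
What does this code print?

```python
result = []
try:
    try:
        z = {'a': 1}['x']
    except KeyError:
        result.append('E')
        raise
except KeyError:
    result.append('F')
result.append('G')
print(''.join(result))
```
EFG

raise without argument re-raises current exception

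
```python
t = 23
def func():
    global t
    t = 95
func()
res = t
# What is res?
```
95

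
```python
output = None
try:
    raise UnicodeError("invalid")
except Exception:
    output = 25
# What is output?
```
25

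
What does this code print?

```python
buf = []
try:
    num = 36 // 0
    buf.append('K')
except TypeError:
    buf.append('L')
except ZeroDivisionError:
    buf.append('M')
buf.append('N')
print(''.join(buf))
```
MN

ZeroDivisionError is caught by its specific handler, not TypeError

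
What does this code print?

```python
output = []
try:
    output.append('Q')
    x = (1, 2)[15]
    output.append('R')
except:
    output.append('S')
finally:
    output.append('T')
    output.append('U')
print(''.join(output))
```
QSTU

Code before exception runs, then except, then all of finally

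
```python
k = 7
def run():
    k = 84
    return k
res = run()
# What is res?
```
84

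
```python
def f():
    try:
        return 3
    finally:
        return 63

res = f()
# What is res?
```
63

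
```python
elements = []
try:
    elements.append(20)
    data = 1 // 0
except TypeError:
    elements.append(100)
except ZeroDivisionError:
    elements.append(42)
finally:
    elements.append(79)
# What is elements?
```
[20, 42, 79]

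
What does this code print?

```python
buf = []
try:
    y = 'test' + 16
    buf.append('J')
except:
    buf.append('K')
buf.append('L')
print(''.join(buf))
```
KL

Exception raised in try, caught by bare except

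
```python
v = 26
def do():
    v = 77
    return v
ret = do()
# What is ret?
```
77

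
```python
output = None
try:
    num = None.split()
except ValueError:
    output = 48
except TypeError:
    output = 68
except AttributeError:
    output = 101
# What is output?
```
101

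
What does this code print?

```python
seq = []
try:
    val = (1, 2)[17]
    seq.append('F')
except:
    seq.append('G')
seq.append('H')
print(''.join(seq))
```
GH

Exception raised in try, caught by bare except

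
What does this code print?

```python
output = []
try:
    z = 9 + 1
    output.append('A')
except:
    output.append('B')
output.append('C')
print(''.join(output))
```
AC

No exception, try block completes normally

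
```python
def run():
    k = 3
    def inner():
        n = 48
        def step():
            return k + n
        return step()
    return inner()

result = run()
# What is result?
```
51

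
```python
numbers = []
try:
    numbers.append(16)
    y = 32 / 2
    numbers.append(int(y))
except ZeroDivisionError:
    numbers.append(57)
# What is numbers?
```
[16, 16]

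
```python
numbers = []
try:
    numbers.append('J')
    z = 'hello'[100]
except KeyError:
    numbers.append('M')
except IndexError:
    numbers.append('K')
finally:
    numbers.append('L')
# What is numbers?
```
['J', 'K', 'L']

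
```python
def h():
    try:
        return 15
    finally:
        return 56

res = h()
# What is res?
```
56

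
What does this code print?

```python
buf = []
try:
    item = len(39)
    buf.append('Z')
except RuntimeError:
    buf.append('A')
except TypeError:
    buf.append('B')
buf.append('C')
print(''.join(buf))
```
BC

TypeError is caught by its specific handler, not RuntimeError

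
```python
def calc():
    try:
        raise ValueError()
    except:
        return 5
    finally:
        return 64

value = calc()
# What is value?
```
64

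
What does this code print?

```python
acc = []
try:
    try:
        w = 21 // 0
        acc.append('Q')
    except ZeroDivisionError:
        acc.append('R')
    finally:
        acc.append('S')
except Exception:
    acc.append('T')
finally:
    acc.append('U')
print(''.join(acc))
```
RSU

Both finally blocks run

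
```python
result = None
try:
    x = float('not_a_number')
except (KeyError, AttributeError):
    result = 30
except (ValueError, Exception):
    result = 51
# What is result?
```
51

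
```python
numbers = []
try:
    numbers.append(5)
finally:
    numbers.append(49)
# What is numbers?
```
[5, 49]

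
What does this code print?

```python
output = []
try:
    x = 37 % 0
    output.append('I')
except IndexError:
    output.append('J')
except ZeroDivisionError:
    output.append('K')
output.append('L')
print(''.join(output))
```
KL

ZeroDivisionError is caught by its specific handler, not IndexError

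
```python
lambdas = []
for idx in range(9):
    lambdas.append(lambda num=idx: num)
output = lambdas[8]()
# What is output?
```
8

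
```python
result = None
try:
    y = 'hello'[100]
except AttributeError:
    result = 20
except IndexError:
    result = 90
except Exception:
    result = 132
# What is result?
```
90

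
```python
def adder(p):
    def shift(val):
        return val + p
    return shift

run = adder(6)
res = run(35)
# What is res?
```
41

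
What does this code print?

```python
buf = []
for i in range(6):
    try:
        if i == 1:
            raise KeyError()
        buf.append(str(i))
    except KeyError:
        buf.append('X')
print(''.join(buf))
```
0X2345

Exception on i=1 caught, loop continues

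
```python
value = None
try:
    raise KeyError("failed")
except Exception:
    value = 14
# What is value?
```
14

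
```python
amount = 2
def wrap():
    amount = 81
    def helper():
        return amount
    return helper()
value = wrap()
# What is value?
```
81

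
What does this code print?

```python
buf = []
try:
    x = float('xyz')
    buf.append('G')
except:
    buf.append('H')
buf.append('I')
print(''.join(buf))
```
HI

Exception raised in try, caught by bare except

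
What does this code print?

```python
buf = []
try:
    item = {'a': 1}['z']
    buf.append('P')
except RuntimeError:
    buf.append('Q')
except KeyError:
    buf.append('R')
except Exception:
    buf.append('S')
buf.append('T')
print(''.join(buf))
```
RT

KeyError matches before generic Exception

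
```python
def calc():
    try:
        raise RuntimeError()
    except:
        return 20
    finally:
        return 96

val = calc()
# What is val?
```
96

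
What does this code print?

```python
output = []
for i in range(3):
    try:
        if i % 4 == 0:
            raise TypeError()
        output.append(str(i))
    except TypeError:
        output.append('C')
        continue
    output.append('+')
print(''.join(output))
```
C1+2+

continue in except skips rest of loop body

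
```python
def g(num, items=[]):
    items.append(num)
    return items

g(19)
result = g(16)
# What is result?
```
[19, 16]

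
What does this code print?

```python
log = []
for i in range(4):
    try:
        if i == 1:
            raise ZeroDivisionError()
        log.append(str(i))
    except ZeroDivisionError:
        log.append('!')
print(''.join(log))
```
0!23

Exception on i=1 caught, loop continues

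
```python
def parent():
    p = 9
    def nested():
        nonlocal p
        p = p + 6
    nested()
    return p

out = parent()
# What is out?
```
15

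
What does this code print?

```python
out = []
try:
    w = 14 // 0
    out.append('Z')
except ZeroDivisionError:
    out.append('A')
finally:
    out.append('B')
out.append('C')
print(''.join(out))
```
ABC

finally always runs, even after exception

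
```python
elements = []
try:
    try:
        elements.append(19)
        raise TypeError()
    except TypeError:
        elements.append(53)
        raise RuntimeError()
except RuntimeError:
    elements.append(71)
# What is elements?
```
[19, 53, 71]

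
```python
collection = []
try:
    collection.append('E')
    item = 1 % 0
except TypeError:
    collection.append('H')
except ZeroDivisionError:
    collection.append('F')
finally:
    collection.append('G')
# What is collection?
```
['E', 'F', 'G']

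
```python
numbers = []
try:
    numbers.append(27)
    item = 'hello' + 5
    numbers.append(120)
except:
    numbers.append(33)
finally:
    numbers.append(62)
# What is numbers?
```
[27, 33, 62]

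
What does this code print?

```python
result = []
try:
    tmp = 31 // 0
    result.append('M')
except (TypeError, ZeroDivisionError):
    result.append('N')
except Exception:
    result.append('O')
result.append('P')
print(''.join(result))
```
NP

ZeroDivisionError matches tuple containing it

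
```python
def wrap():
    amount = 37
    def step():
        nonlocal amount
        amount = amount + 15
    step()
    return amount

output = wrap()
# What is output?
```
52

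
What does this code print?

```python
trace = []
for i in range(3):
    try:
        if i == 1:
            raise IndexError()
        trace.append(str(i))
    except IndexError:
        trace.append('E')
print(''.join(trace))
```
0E2

Exception on i=1 caught, loop continues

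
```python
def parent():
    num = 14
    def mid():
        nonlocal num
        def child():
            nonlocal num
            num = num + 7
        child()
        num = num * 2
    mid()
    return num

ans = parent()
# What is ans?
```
42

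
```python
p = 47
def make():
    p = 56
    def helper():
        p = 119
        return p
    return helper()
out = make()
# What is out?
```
119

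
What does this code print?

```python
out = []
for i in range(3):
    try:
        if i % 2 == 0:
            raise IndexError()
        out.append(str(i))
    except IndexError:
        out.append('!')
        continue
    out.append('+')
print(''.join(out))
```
!1+!

continue in except skips rest of loop body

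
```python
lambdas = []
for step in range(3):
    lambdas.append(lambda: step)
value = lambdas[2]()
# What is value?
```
2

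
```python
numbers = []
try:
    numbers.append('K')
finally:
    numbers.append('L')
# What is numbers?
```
['K', 'L']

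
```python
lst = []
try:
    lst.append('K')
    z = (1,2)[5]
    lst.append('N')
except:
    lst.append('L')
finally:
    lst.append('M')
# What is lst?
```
['K', 'L', 'M']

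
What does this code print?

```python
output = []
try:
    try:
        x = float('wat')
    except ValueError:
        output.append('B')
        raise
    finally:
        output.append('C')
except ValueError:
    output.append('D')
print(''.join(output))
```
BCD

finally runs before re-raised exception propagates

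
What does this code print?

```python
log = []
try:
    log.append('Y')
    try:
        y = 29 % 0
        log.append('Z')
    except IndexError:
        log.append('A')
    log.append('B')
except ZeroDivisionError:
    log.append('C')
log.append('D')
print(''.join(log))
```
YCD

Inner handler doesn't match, propagates to outer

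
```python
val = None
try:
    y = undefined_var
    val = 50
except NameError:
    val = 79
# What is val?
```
79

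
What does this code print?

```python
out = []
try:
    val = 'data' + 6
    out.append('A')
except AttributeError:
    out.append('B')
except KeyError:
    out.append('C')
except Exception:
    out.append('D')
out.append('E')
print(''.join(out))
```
DE

TypeError not specifically caught, falls to Exception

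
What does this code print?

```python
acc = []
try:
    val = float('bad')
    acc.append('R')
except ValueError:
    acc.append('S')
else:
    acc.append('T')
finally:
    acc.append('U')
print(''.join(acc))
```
SU

Exception: except runs, else skipped, finally runs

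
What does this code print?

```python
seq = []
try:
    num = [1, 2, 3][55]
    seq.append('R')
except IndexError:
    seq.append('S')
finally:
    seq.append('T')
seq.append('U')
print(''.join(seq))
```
STU

finally always runs, even after exception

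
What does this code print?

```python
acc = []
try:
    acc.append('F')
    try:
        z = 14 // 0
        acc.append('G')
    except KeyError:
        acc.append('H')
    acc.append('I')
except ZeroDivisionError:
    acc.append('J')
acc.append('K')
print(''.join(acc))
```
FJK

Inner handler doesn't match, propagates to outer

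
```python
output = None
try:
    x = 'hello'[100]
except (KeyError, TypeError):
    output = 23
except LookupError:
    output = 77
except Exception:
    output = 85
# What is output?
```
77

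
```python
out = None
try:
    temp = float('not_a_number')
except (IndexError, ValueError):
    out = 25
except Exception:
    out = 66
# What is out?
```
25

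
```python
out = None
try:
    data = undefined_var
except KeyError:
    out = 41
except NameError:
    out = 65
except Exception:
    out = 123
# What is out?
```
65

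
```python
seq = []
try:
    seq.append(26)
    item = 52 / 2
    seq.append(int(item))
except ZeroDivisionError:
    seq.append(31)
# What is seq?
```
[26, 26]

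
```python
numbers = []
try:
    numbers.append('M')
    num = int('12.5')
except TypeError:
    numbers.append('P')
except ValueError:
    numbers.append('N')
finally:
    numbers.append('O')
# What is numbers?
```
['M', 'N', 'O']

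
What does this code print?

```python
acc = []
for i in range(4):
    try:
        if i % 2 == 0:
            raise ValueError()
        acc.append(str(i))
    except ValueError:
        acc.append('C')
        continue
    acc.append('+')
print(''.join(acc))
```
C1+C3+

continue in except skips rest of loop body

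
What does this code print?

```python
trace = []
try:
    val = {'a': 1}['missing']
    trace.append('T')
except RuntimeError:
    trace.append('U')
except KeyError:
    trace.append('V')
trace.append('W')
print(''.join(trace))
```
VW

KeyError is caught by its specific handler, not RuntimeError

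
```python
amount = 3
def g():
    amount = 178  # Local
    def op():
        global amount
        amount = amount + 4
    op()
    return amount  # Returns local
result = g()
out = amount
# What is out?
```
7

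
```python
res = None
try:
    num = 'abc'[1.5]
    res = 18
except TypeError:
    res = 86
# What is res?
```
86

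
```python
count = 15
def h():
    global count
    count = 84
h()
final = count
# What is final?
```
84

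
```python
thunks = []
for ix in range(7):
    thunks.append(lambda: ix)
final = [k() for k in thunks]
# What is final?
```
[6, 6, 6, 6, 6, 6, 6]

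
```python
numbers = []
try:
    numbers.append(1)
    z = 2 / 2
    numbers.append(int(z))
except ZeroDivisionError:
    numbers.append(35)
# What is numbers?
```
[1, 1]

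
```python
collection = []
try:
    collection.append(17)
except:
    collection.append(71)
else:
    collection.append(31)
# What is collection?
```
[17, 31]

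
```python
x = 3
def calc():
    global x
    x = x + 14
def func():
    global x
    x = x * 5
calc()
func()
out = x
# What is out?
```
85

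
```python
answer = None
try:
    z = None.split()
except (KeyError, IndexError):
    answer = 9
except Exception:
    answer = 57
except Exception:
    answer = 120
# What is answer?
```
57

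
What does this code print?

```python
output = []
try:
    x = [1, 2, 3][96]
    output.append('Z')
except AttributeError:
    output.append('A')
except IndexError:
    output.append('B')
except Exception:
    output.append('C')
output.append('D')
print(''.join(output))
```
BD

IndexError matches before generic Exception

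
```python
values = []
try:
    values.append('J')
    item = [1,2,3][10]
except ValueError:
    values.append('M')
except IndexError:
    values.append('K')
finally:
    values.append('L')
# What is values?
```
['J', 'K', 'L']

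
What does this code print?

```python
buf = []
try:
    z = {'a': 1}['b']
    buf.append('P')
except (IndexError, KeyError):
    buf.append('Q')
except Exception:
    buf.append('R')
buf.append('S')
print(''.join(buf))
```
QS

KeyError matches tuple containing it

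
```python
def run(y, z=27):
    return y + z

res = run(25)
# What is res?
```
52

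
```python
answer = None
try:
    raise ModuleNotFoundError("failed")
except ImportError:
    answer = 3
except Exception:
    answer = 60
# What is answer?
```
3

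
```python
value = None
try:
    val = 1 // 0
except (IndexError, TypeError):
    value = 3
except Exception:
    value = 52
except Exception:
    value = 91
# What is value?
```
52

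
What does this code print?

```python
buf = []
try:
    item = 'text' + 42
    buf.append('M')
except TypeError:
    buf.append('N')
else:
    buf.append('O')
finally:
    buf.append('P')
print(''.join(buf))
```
NP

Exception: except runs, else skipped, finally runs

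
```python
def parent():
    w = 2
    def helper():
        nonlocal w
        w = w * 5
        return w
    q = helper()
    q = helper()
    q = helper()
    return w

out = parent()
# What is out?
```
250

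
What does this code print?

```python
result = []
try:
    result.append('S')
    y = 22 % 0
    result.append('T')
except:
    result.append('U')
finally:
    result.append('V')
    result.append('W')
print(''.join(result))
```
SUVW

Code before exception runs, then except, then all of finally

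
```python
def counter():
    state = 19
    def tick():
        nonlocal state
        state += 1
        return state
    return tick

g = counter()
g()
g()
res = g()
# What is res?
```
22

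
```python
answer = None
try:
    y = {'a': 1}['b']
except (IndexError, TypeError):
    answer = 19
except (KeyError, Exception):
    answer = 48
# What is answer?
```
48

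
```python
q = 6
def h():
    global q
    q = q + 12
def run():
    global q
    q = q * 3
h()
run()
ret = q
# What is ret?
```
54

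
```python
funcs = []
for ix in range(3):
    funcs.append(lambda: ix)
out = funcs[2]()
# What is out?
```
2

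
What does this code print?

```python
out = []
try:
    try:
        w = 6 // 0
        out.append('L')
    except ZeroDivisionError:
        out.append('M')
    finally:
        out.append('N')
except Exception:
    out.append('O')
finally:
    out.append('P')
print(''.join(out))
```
MNP

Both finally blocks run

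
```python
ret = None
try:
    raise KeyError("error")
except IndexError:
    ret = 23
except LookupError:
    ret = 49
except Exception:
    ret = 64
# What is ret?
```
49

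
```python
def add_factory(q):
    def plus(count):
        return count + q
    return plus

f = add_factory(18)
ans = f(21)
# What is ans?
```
39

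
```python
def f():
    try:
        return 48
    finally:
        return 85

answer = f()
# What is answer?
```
85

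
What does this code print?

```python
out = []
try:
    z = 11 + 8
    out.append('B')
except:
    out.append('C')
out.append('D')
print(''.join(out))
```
BD

No exception, try block completes normally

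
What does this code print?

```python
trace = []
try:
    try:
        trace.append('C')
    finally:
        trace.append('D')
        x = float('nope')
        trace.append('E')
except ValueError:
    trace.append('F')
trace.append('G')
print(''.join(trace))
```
CDFG

Exception in inner finally caught by outer except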